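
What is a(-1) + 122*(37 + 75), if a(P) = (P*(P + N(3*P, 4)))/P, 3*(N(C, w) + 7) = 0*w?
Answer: 13656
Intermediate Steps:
N(C, w) = -7 (N(C, w) = -7 + (0*w)/3 = -7 + (⅓)*0 = -7 + 0 = -7)
a(P) = -7 + P (a(P) = (P*(P - 7))/P = (P*(-7 + P))/P = -7 + P)
a(-1) + 122*(37 + 75) = (-7 - 1) + 122*(37 + 75) = -8 + 122*112 = -8 + 13664 = 13656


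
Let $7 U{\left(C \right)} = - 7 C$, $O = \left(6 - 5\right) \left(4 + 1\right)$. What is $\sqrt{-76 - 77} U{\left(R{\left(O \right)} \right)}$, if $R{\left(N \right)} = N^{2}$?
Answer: $- 75 i \sqrt{17} \approx - 309.23 i$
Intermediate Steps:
$O = 5$ ($O = 1 \cdot 5 = 5$)
$U{\left(C \right)} = - C$ ($U{\left(C \right)} = \frac{\left(-7\right) C}{7} = - C$)
$\sqrt{-76 - 77} U{\left(R{\left(O \right)} \right)} = \sqrt{-76 - 77} \left(- 5^{2}\right) = \sqrt{-153} \left(\left(-1\right) 25\right) = 3 i \sqrt{17} \left(-25\right) = - 75 i \sqrt{17}$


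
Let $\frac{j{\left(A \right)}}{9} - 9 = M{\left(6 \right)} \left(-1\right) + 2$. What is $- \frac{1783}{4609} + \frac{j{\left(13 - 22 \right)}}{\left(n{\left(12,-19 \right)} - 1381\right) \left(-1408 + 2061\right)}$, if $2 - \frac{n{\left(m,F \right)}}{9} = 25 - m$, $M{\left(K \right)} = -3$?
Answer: $- \frac{861871627}{2227160980} \approx -0.38698$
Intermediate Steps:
$n{\left(m,F \right)} = -207 + 9 m$ ($n{\left(m,F \right)} = 18 - 9 \left(25 - m\right) = 18 + \left(-225 + 9 m\right) = -207 + 9 m$)
$j{\left(A \right)} = 126$ ($j{\left(A \right)} = 81 + 9 \left(\left(-3\right) \left(-1\right) + 2\right) = 81 + 9 \left(3 + 2\right) = 81 + 9 \cdot 5 = 81 + 45 = 126$)
$- \frac{1783}{4609} + \frac{j{\left(13 - 22 \right)}}{\left(n{\left(12,-19 \right)} - 1381\right) \left(-1408 + 2061\right)} = - \frac{1783}{4609} + \frac{126}{\left(\left(-207 + 9 \cdot 12\right) - 1381\right) \left(-1408 + 2061\right)} = \left(-1783\right) \frac{1}{4609} + \frac{126}{\left(\left(-207 + 108\right) - 1381\right) 653} = - \frac{1783}{4609} + \frac{126}{\left(-99 - 1381\right) 653} = - \frac{1783}{4609} + \frac{126}{\left(-1480\right) 653} = - \frac{1783}{4609} + \frac{126}{-966440} = - \frac{1783}{4609} + 126 \left(- \frac{1}{966440}\right) = - \frac{1783}{4609} - \frac{63}{483220} = - \frac{861871627}{2227160980}$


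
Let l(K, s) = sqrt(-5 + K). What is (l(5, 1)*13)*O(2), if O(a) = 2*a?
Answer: 0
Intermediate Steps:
(l(5, 1)*13)*O(2) = (sqrt(-5 + 5)*13)*(2*2) = (sqrt(0)*13)*4 = (0*13)*4 = 0*4 = 0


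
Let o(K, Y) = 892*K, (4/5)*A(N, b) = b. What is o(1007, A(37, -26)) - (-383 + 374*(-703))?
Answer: 1161549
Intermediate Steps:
A(N, b) = 5*b/4
o(1007, A(37, -26)) - (-383 + 374*(-703)) = 892*1007 - (-383 + 374*(-703)) = 898244 - (-383 - 262922) = 898244 - 1*(-263305) = 898244 + 263305 = 1161549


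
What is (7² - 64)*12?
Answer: -180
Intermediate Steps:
(7² - 64)*12 = (49 - 64)*12 = -15*12 = -180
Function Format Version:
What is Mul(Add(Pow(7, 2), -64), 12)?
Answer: -180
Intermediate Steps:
Mul(Add(Pow(7, 2), -64), 12) = Mul(Add(49, -64), 12) = Mul(-15, 12) = -180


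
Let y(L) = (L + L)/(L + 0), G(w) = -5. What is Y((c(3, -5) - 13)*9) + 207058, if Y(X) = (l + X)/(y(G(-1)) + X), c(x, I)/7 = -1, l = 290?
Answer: 18428107/89 ≈ 2.0706e+5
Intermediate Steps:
c(x, I) = -7 (c(x, I) = 7*(-1) = -7)
y(L) = 2 (y(L) = (2*L)/L = 2)
Y(X) = (290 + X)/(2 + X)
Y((c(3, -5) - 13)*9) + 207058 = (290 + (-7 - 13)*9)/(2 + (-7 - 13)*9) + 207058 = (290 - 20*9)/(2 - 20*9) + 207058 = (290 - 180)/(2 - 180) + 207058 = 110/(-178) + 207058 = -1/178*110 + 207058 = -55/89 + 207058 = 18428107/89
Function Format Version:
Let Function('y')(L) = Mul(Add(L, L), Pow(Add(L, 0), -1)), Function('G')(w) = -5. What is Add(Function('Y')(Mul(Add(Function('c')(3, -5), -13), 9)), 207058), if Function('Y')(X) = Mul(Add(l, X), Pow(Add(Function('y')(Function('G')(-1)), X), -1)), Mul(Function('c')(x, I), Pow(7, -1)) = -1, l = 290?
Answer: Rational(18428107, 89) ≈ 2.0706e+5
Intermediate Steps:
Function('c')(x, I) = -7 (Function('c')(x, I) = Mul(7, -1) = -7)
Function('y')(L) = 2 (Function('y')(L) = Mul(Mul(2, L), Pow(L, -1)) = 2)
Function('Y')(X) = Mul(Pow(Add(2, X), -1), Add(290, X)) (Function('Y')(X) = Mul(Add(290, X), Pow(Add(2, X), -1)) = Mul(Pow(Add(2, X), -1), Add(290, X)))
Add(Function('Y')(Mul(Add(Function('c')(3, -5), -13), 9)), 207058) = Add(Mul(Pow(Add(2, Mul(Add(-7, -13), 9)), -1), Add(290, Mul(Add(-7, -13), 9))), 207058) = Add(Mul(Pow(Add(2, Mul(-20, 9)), -1), Add(290, Mul(-20, 9))), 207058) = Add(Mul(Pow(Add(2, -180), -1), Add(290, -180)), 207058) = Add(Mul(Pow(-178, -1), 110), 207058) = Add(Mul(Rational(-1, 178), 110), 207058) = Add(Rational(-55, 89), 207058) = Rational(18428107, 89)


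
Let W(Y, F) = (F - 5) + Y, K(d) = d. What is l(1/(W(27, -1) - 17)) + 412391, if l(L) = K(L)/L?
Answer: 412392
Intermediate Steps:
W(Y, F) = -5 + F + Y (W(Y, F) = (-5 + F) + Y = -5 + F + Y)
l(L) = 1 (l(L) = L/L = 1)
l(1/(W(27, -1) - 17)) + 412391 = 1 + 412391 = 412392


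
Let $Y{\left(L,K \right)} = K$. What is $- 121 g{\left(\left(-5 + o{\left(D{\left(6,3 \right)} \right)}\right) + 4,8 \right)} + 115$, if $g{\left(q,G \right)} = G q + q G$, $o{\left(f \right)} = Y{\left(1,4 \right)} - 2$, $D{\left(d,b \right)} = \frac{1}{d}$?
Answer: $-1821$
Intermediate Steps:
$o{\left(f \right)} = 2$ ($o{\left(f \right)} = 4 - 2 = 2$)
$g{\left(q,G \right)} = 2 G q$ ($g{\left(q,G \right)} = G q + G q = 2 G q$)
$- 121 g{\left(\left(-5 + o{\left(D{\left(6,3 \right)} \right)}\right) + 4,8 \right)} + 115 = - 121 \cdot 2 \cdot 8 \left(\left(-5 + 2\right) + 4\right) + 115 = - 121 \cdot 2 \cdot 8 \left(-3 + 4\right) + 115 = - 121 \cdot 2 \cdot 8 \cdot 1 + 115 = \left(-121\right) 16 + 115 = -1936 + 115 = -1821$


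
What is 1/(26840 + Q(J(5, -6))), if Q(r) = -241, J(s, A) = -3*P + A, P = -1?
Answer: 1/26599 ≈ 3.7595e-5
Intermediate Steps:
J(s, A) = 3 + A (J(s, A) = -3*(-1) + A = 3 + A)
1/(26840 + Q(J(5, -6))) = 1/(26840 - 241) = 1/26599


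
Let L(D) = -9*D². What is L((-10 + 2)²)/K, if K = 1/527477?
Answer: -19444912128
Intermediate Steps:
K = 1/527477 ≈ 1.8958e-6
L((-10 + 2)²)/K = (-9*(-10 + 2)⁴)/(1/527477) = -9*((-8)²)²*527477 = -9*64²*527477 = -9*4096*527477 = -36864*527477 = -19444912128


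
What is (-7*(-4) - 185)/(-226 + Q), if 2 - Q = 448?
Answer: 157/672 ≈ 0.23363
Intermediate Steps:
Q = -446 (Q = 2 - 1*448 = 2 - 448 = -446)
(-7*(-4) - 185)/(-226 + Q) = (-7*(-4) - 185)/(-226 - 446) = (28 - 185)/(-672) = -157*(-1/672) = 157/672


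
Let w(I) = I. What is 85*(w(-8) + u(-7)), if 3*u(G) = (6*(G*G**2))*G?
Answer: 407490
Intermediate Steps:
u(G) = 2*G**4 (u(G) = ((6*(G*G**2))*G)/3 = ((6*G**3)*G)/3 = (6*G**4)/3 = 2*G**4)
85*(w(-8) + u(-7)) = 85*(-8 + 2*(-7)**4) = 85*(-8 + 2*2401) = 85*(-8 + 4802) = 85*4794 = 407490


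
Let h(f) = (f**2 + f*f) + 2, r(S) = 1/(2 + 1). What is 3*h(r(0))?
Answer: 20/3 ≈ 6.6667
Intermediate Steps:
r(S) = 1/3
h(f) = 2 + 2*f**2 (h(f) = (f**2 + f**2) + 2 = 2*f**2 + 2 = 2 + 2*f**2)
3*h(r(0)) = 3*(2 + 2*(1/3)**2) = 3*(2 + 2*(1/9)) = 3*(2 + 2/9) = 3*(20/9) = 20/3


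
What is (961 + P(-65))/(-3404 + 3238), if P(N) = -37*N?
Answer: -1683/83 ≈ -20.277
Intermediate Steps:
(961 + P(-65))/(-3404 + 3238) = (961 - 37*(-65))/(-3404 + 3238) = (961 + 2405)/(-166) = 3366*(-1/166) = -1683/83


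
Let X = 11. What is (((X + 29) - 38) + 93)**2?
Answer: 9025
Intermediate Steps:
(((X + 29) - 38) + 93)**2 = (((11 + 29) - 38) + 93)**2 = ((40 - 38) + 93)**2 = (2 + 93)**2 = 95**2 = 9025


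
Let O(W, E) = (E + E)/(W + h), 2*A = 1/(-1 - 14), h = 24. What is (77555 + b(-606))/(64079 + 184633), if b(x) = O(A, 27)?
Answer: 55763665/178823928 ≈ 0.31184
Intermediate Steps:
A = -1/30 (A = 1/(2*(-1 - 14)) = (½)/(-15) = (½)*(-1/15) = -1/30 ≈ -0.033333)
O(W, E) = 2*E/(24 + W) (O(W, E) = (E + E)/(W + 24) = (2*E)/(24 + W) = 2*E/(24 + W))
b(x) = 1620/719 (b(x) = 2*27/(24 - 1/30) = 2*27/(719/30) = 2*27*(30/719) = 1620/719)
(77555 + b(-606))/(64079 + 184633) = (77555 + 1620/719)/(64079 + 184633) = (55763665/719)/248712 = (55763665/719)*(1/248712) = 55763665/178823928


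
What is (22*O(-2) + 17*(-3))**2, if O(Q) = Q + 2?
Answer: 2601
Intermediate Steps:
O(Q) = 2 + Q
(22*O(-2) + 17*(-3))**2 = (22*(2 - 2) + 17*(-3))**2 = (22*0 - 51)**2 = (0 - 51)**2 = (-51)**2 = 2601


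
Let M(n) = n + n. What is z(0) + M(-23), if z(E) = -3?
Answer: -49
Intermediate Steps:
M(n) = 2*n
z(0) + M(-23) = -3 + 2*(-23) = -3 - 46 = -49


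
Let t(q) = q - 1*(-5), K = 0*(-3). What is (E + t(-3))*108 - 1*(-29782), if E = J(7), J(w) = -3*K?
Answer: 29998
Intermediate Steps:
K = 0
J(w) = 0 (J(w) = -3*0 = 0)
E = 0
t(q) = 5 + q (t(q) = q + 5 = 5 + q)
(E + t(-3))*108 - 1*(-29782) = (0 + (5 - 3))*108 - 1*(-29782) = (0 + 2)*108 + 29782 = 2*108 + 29782 = 216 + 29782 = 29998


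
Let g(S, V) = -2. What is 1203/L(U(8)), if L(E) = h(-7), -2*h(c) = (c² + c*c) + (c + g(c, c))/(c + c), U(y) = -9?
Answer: -33684/1381 ≈ -24.391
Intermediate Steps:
h(c) = -c² - (-2 + c)/(4*c) (h(c) = -((c² + c*c) + (c - 2)/(c + c))/2 = -((c² + c²) + (-2 + c)/((2*c)))/2 = -(2*c² + (-2 + c)*(1/(2*c)))/2 = -(2*c² + (-2 + c)/(2*c))/2 = -c² - (-2 + c)/(4*c))
L(E) = -1381/28 (L(E) = (¼)*(2 - 1*(-7) - 4*(-7)³)/(-7) = (¼)*(-⅐)*(2 + 7 - 4*(-343)) = (¼)*(-⅐)*(2 + 7 + 1372) = (¼)*(-⅐)*1381 = -1381/28)
1203/L(U(8)) = 1203/(-1381/28) = 1203*(-28/1381) = -33684/1381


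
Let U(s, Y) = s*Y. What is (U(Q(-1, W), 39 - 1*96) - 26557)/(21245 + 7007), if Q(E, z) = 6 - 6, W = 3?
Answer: -26557/28252 ≈ -0.94000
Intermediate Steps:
Q(E, z) = 0
U(s, Y) = Y*s
(U(Q(-1, W), 39 - 1*96) - 26557)/(21245 + 7007) = ((39 - 1*96)*0 - 26557)/(21245 + 7007) = ((39 - 96)*0 - 26557)/28252 = (-57*0 - 26557)*(1/28252) = (0 - 26557)*(1/28252) = -26557*1/28252 = -26557/28252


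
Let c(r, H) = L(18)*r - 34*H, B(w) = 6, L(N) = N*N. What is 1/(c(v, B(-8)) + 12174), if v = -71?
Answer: -1/11034 ≈ -9.0629e-5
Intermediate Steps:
L(N) = N**2
c(r, H) = -34*H + 324*r (c(r, H) = 18**2*r - 34*H = 324*r - 34*H = -34*H + 324*r)
1/(c(v, B(-8)) + 12174) = 1/((-34*6 + 324*(-71)) + 12174) = 1/((-204 - 23004) + 12174) = 1/(-23208 + 12174) = 1/(-11034) = -1/11034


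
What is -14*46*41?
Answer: -26404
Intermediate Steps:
-14*46*41 = -644*41 = -26404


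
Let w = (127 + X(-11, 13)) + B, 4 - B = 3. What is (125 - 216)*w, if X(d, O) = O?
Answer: -12831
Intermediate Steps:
B = 1 (B = 4 - 1*3 = 4 - 3 = 1)
w = 141 (w = (127 + 13) + 1 = 140 + 1 = 141)
(125 - 216)*w = (125 - 216)*141 = -91*141 = -12831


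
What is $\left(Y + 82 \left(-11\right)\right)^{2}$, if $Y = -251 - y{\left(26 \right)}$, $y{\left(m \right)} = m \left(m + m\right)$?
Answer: $6275025$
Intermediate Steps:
$y{\left(m \right)} = 2 m^{2}$ ($y{\left(m \right)} = m 2 m = 2 m^{2}$)
$Y = -1603$ ($Y = -251 - 2 \cdot 26^{2} = -251 - 2 \cdot 676 = -251 - 1352 = -1603$)
$\left(Y + 82 \left(-11\right)\right)^{2} = \left(-1603 + 82 \left(-11\right)\right)^{2} = \left(-1603 - 902\right)^{2} = \left(-2505\right)^{2} = 6275025$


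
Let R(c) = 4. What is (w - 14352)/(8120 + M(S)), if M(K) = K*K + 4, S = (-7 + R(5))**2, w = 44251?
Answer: 29899/8205 ≈ 3.6440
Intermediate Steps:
S = 9 (S = (-7 + 4)**2 = (-3)**2 = 9)
M(K) = 4 + K**2 (M(K) = K**2 + 4 = 4 + K**2)
(w - 14352)/(8120 + M(S)) = (44251 - 14352)/(8120 + (4 + 9**2)) = 29899/(8120 + (4 + 81)) = 29899/(8120 + 85) = 29899/8205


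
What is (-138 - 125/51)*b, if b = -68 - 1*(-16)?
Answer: 372476/51 ≈ 7303.5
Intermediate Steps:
b = -52 (b = -68 + 16 = -52)
(-138 - 125/51)*b = (-138 - 125/51)*(-52) = -7163/51*(-52) = 372476/51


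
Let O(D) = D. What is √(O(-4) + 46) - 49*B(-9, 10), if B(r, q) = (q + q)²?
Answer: -19600 + √42 ≈ -19594.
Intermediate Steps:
B(r, q) = 4*q² (B(r, q) = (2*q)² = 4*q²)
√(O(-4) + 46) - 49*B(-9, 10) = √(-4 + 46) - 196*10² = √42 - 196*100 = √42 - 49*400 = √42 - 19600 = -19600 + √42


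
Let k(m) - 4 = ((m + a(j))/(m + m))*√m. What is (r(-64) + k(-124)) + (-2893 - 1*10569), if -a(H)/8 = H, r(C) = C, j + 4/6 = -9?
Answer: -13522 + 35*I*√31/93 ≈ -13522.0 + 2.0954*I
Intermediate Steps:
j = -29/3 (j = -⅔ - 9 = -29/3 ≈ -9.6667)
a(H) = -8*H
k(m) = 4 + (232/3 + m)/(2*√m) (k(m) = 4 + ((m - 8*(-29/3))/(m + m))*√m = 4 + ((m + 232/3)/((2*m)))*√m = 4 + ((232/3 + m)*(1/(2*m)))*√m = 4 + ((232/3 + m)/(2*m))*√m = 4 + (232/3 + m)/(2*√m))
(r(-64) + k(-124)) + (-2893 - 1*10569) = (-64 + (4 + √(-124)/2 + 116/(3*√(-124)))) + (-2893 - 1*10569) = (-64 + (4 + (2*I*√31)/2 + 116*(-I*√31/62)/3)) + (-2893 - 10569) = (-64 + (4 + I*√31 - 58*I*√31/93)) - 13462 = (-64 + (4 + 35*I*√31/93)) - 13462 = (-60 + 35*I*√31/93) - 13462 = -13522 + 35*I*√31/93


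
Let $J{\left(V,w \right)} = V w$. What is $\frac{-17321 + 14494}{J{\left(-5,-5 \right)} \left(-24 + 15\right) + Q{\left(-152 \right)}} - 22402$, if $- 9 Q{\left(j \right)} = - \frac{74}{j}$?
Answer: $- \frac{3446563006}{153937} \approx -22389.0$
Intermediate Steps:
$Q{\left(j \right)} = \frac{74}{9 j}$ ($Q{\left(j \right)} = - \frac{\left(-74\right) \frac{1}{j}}{9} = \frac{74}{9 j}$)
$\frac{-17321 + 14494}{J{\left(-5,-5 \right)} \left(-24 + 15\right) + Q{\left(-152 \right)}} - 22402 = \frac{-17321 + 14494}{\left(-5\right) \left(-5\right) \left(-24 + 15\right) + \frac{74}{9 \left(-152\right)}} - 22402 = - \frac{2827}{25 \left(-9\right) + \frac{74}{9} \left(- \frac{1}{152}\right)} - 22402 = - \frac{2827}{-225 - \frac{37}{684}} - 22402 = - \frac{2827}{- \frac{153937}{684}} - 22402 = \left(-2827\right) \left(- \frac{684}{153937}\right) - 22402 = \frac{1933668}{153937} - 22402 = - \frac{3446563006}{153937}$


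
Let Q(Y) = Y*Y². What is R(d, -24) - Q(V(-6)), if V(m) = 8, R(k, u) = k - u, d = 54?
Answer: -434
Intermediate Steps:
Q(Y) = Y³
R(d, -24) - Q(V(-6)) = (54 - 1*(-24)) - 1*8³ = (54 + 24) - 1*512 = 78 - 512 = -434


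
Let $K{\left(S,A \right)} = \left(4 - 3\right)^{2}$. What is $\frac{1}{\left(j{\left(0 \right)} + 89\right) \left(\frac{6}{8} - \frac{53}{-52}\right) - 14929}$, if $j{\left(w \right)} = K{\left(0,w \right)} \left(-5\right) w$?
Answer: $- \frac{13}{192030} \approx -6.7698 \cdot 10^{-5}$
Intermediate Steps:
$K{\left(S,A \right)} = 1$ ($K{\left(S,A \right)} = 1^{2} = 1$)
$j{\left(w \right)} = - 5 w$ ($j{\left(w \right)} = 1 \left(-5\right) w = - 5 w$)
$\frac{1}{\left(j{\left(0 \right)} + 89\right) \left(\frac{6}{8} - \frac{53}{-52}\right) - 14929} = \frac{1}{\left(\left(-5\right) 0 + 89\right) \left(\frac{6}{8} - \frac{53}{-52}\right) - 14929} = \frac{1}{\left(0 + 89\right) \left(6 \cdot \frac{1}{8} - - \frac{53}{52}\right) - 14929} = \frac{1}{89 \left(\frac{3}{4} + \frac{53}{52}\right) - 14929} = \frac{1}{89 \cdot \frac{23}{13} - 14929} = \frac{1}{\frac{2047}{13} - 14929} = \frac{1}{- \frac{192030}{13}} = - \frac{13}{192030}$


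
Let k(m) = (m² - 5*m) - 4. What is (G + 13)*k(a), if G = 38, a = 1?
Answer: -408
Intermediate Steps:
k(m) = -4 + m² - 5*m
(G + 13)*k(a) = (38 + 13)*(-4 + 1² - 5*1) = 51*(-4 + 1 - 5) = 51*(-8) = -408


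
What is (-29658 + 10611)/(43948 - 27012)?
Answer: -19047/16936 ≈ -1.1246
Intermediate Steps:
(-29658 + 10611)/(43948 - 27012) = -19047/16936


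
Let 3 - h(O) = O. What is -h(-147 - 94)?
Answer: -244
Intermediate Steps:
h(O) = 3 - O
-h(-147 - 94) = -(3 - (-147 - 94)) = -(3 - 1*(-241)) = -(3 + 241) = -1*244 = -244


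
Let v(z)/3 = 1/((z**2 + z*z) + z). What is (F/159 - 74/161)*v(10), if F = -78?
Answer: -4054/298655 ≈ -0.013574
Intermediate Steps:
v(z) = 3/(z + 2*z**2) (v(z) = 3/((z**2 + z*z) + z) = 3/((z**2 + z**2) + z) = 3/(2*z**2 + z) = 3/(z + 2*z**2))
(F/159 - 74/161)*v(10) = (-78/159 - 74/161)*(3/(10*(1 + 2*10))) = (-78*1/159 - 74*1/161)*(3*(1/10)/(1 + 20)) = (-26/53 - 74/161)*(3*(1/10)/21) = -24324/(8533*10*21) = -8108/8533*1/70 = -4054/298655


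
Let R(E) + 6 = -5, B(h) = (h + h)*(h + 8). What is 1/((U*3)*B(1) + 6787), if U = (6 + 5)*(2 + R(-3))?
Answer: 1/1441 ≈ 0.00069396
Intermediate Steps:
B(h) = 2*h*(8 + h) (B(h) = (2*h)*(8 + h) = 2*h*(8 + h))
R(E) = -11 (R(E) = -6 - 5 = -11)
U = -99 (U = (6 + 5)*(2 - 11) = 11*(-9) = -99)
1/((U*3)*B(1) + 6787) = 1/((-99*3)*(2*1*(8 + 1)) + 6787) = 1/(-594*9 + 6787) = 1/(-297*18 + 6787) = 1/(-5346 + 6787) = 1/1441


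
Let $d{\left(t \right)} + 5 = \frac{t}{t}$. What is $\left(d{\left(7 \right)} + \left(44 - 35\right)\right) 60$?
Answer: $300$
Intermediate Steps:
$d{\left(t \right)} = -4$ ($d{\left(t \right)} = -5 + \frac{t}{t} = -5 + 1 = -4$)
$\left(d{\left(7 \right)} + \left(44 - 35\right)\right) 60 = \left(-4 + \left(44 - 35\right)\right) 60 = \left(-4 + 9\right) 60 = 5 \cdot 60 = 300$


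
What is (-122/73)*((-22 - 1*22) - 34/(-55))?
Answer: 291092/4015 ≈ 72.501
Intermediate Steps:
(-122/73)*((-22 - 1*22) - 34/(-55)) = (-122*1/73)*((-22 - 22) - 34*(-1/55)) = -122*(-44 + 34/55)/73 = -122/73*(-2386/55) = 291092/4015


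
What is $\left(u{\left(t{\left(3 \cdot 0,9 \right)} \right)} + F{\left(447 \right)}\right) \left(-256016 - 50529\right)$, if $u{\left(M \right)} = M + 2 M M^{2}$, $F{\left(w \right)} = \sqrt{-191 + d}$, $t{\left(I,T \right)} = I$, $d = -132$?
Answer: $- 306545 i \sqrt{323} \approx - 5.5093 \cdot 10^{6} i$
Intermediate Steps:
$F{\left(w \right)} = i \sqrt{323}$ ($F{\left(w \right)} = \sqrt{-191 - 132} = \sqrt{-323} = i \sqrt{323}$)
$u{\left(M \right)} = M + 2 M^{3}$
$\left(u{\left(t{\left(3 \cdot 0,9 \right)} \right)} + F{\left(447 \right)}\right) \left(-256016 - 50529\right) = \left(\left(3 \cdot 0 + 2 \left(3 \cdot 0\right)^{3}\right) + i \sqrt{323}\right) \left(-256016 - 50529\right) = \left(\left(0 + 2 \cdot 0^{3}\right) + i \sqrt{323}\right) \left(-306545\right) = \left(\left(0 + 2 \cdot 0\right) + i \sqrt{323}\right) \left(-306545\right) = \left(\left(0 + 0\right) + i \sqrt{323}\right) \left(-306545\right) = \left(0 + i \sqrt{323}\right) \left(-306545\right) = i \sqrt{323} \left(-306545\right) = - 306545 i \sqrt{323}$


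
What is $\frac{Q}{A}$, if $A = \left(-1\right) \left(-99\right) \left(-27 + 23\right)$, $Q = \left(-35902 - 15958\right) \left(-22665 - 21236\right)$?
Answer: $- \frac{51743315}{9} \approx -5.7493 \cdot 10^{6}$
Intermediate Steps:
$Q = 2276705860$ ($Q = \left(-51860\right) \left(-43901\right) = 2276705860$)
$A = -396$ ($A = 99 \left(-4\right) = -396$)
$\frac{Q}{A} = \frac{2276705860}{-396} = 2276705860 \left(- \frac{1}{396}\right) = - \frac{51743315}{9}$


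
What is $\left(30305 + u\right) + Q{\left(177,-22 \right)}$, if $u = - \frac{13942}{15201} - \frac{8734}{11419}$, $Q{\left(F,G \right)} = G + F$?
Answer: $\frac{5286961501508}{173580219} \approx 30458.0$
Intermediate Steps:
$Q{\left(F,G \right)} = F + G$
$u = - \frac{291969232}{173580219}$ ($u = \left(-13942\right) \frac{1}{15201} - \frac{8734}{11419} = - \frac{13942}{15201} - \frac{8734}{11419} = - \frac{291969232}{173580219} \approx -1.682$)
$\left(30305 + u\right) + Q{\left(177,-22 \right)} = \left(30305 - \frac{291969232}{173580219}\right) + \left(177 - 22\right) = \frac{5260056567563}{173580219} + 155 = \frac{5286961501508}{173580219}$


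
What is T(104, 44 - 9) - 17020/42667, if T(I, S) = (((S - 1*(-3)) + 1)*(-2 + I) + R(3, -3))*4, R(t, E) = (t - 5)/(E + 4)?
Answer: 678558948/42667 ≈ 15904.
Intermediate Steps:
R(t, E) = (-5 + t)/(4 + E)
T(I, S) = -8 + 4*(-2 + I)*(4 + S) (T(I, S) = (((S - 1*(-3)) + 1)*(-2 + I) + (-5 + 3)/(4 - 3))*4 = (((S + 3) + 1)*(-2 + I) - 2/1)*4 = (((3 + S) + 1)*(-2 + I) + 1*(-2))*4 = ((4 + S)*(-2 + I) - 2)*4 = ((-2 + I)*(4 + S) - 2)*4 = (-2 + (-2 + I)*(4 + S))*4 = -8 + 4*(-2 + I)*(4 + S))
T(104, 44 - 9) - 17020/42667 = (-40 - 8*(44 - 9) + 16*104 + 4*104*(44 - 9)) - 17020/42667 = (-40 - 8*35 + 1664 + 4*104*35) - 17020*1/42667 = (-40 - 280 + 1664 + 14560) - 17020/42667 = 15904 - 17020/42667 = 678558948/42667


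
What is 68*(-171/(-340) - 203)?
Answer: -68849/5 ≈ -13770.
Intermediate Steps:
68*(-171/(-340) - 203) = 68*(-171*(-1/340) - 203) = 68*(171/340 - 203) = 68*(-68849/340) = -68849/5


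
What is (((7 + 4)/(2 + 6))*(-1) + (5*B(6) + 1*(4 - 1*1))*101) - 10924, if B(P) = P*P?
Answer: 60461/8 ≈ 7557.6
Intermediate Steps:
B(P) = P²
(((7 + 4)/(2 + 6))*(-1) + (5*B(6) + 1*(4 - 1*1))*101) - 10924 = (((7 + 4)/(2 + 6))*(-1) + (5*6² + 1*(4 - 1*1))*101) - 10924 = ((11/8)*(-1) + (5*36 + 1*(4 - 1))*101) - 10924 = ((11*(⅛))*(-1) + (180 + 1*3)*101) - 10924 = ((11/8)*(-1) + (180 + 3)*101) - 10924 = (-11/8 + 183*101) - 10924 = (-11/8 + 18483) - 10924 = 147853/8 - 10924 = 60461/8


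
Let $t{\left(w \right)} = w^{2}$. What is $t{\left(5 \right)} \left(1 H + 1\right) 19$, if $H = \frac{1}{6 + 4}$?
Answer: $\frac{1045}{2} \approx 522.5$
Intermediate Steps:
$H = \frac{1}{10} \approx 0.1$
$t{\left(5 \right)} \left(1 H + 1\right) 19 = 5^{2} \left(1 \cdot \frac{1}{10} + 1\right) 19 = 25 \left(\frac{1}{10} + 1\right) 19 = 25 \cdot \frac{11}{10} \cdot 19 = \frac{55}{2} \cdot 19 = \frac{1045}{2}$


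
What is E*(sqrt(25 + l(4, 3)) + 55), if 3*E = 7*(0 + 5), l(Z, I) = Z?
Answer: 1925/3 + 35*sqrt(29)/3 ≈ 704.49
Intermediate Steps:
E = 35/3 (E = (7*(0 + 5))/3 = (7*5)/3 = (1/3)*35 = 35/3 ≈ 11.667)
E*(sqrt(25 + l(4, 3)) + 55) = 35*(sqrt(25 + 4) + 55)/3 = 35*(sqrt(29) + 55)/3 = 35*(55 + sqrt(29))/3 = 1925/3 + 35*sqrt(29)/3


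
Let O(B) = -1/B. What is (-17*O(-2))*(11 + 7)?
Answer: -153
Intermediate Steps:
(-17*O(-2))*(11 + 7) = (-(-17)/(-2))*(11 + 7) = -(-17)*(-1)/2*18 = -17*½*18 = -17/2*18 = -153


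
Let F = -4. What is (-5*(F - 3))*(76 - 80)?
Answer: -140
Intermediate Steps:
(-5*(F - 3))*(76 - 80) = (-5*(-4 - 3))*(76 - 80) = -5*(-7)*(-4) = -1*(-35)*(-4) = 35*(-4) = -140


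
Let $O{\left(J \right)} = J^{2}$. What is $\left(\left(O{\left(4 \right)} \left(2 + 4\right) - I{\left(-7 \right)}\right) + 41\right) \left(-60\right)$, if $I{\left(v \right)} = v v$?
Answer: $-5280$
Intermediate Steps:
$I{\left(v \right)} = v^{2}$
$\left(\left(O{\left(4 \right)} \left(2 + 4\right) - I{\left(-7 \right)}\right) + 41\right) \left(-60\right) = \left(\left(4^{2} \left(2 + 4\right) - \left(-7\right)^{2}\right) + 41\right) \left(-60\right) = \left(\left(16 \cdot 6 - 49\right) + 41\right) \left(-60\right) = \left(\left(96 - 49\right) + 41\right) \left(-60\right) = \left(47 + 41\right) \left(-60\right) = 88 \left(-60\right) = -5280$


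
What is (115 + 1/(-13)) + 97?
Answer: 2755/13 ≈ 211.92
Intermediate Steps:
(115 + 1/(-13)) + 97 = (115 - 1/13) + 97 = 1494/13 + 97 = 2755/13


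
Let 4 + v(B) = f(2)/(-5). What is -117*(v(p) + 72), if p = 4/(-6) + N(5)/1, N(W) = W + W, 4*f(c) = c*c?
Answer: -39663/5 ≈ -7932.6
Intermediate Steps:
f(c) = c²/4 (f(c) = (c*c)/4 = c²/4)
N(W) = 2*W
p = 28/3 (p = 4/(-6) + (2*5)/1 = 4*(-⅙) + 10*1 = -⅔ + 10 = 28/3 ≈ 9.3333)
v(B) = -21/5 (v(B) = -4 + ((¼)*2²)/(-5) = -4 + ((¼)*4)*(-⅕) = -4 + 1*(-⅕) = -4 - ⅕ = -21/5)
-117*(v(p) + 72) = -117*(-21/5 + 72) = -117*339/5 = -39663/5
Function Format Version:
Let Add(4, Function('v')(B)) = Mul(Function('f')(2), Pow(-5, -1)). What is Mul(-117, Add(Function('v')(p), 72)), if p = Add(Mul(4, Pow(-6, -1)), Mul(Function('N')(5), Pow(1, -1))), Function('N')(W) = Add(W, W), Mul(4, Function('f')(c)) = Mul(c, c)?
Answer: Rational(-39663, 5) ≈ -7932.6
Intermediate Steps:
Function('f')(c) = Mul(Rational(1, 4), Pow(c, 2)) (Function('f')(c) = Mul(Rational(1, 4), Mul(c, c)) = Mul(Rational(1, 4), Pow(c, 2)))
Function('N')(W) = Mul(2, W)
p = Rational(28, 3) (p = Add(Mul(4, Pow(-6, -1)), Mul(Mul(2, 5), Pow(1, -1))) = Add(Mul(4, Rational(-1, 6)), Mul(10, 1)) = Add(Rational(-2, 3), 10) = Rational(28, 3) ≈ 9.3333)
Function('v')(B) = Rational(-21, 5) (Function('v')(B) = Add(-4, Mul(Mul(Rational(1, 4), Pow(2, 2)), Pow(-5, -1))) = Add(-4, Mul(Mul(Rational(1, 4), 4), Rational(-1, 5))) = Add(-4, Mul(1, Rational(-1, 5))) = Add(-4, Rational(-1, 5)) = Rational(-21, 5))
Mul(-117, Add(Function('v')(p), 72)) = Mul(-117, Add(Rational(-21, 5), 72)) = Mul(-117, Rational(339, 5)) = Rational(-39663, 5)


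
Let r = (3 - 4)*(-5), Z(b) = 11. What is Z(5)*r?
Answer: 55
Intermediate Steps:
r = 5 (r = -1*(-5) = 5)
Z(5)*r = 11*5 = 55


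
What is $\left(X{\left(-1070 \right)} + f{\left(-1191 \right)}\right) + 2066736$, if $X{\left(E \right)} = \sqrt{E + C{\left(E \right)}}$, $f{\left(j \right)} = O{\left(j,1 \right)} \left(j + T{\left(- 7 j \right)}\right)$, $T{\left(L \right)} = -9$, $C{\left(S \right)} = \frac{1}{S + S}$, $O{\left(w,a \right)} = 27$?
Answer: $2034336 + \frac{i \sqrt{1225043535}}{1070} \approx 2.0343 \cdot 10^{6} + 32.711 i$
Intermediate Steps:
$C{\left(S \right)} = \frac{1}{2 S}$
$f{\left(j \right)} = -243 + 27 j$ ($f{\left(j \right)} = 27 \left(j - 9\right) = 27 \left(-9 + j\right) = -243 + 27 j$)
$X{\left(E \right)} = \sqrt{E + \frac{1}{2 E}}$
$\left(X{\left(-1070 \right)} + f{\left(-1191 \right)}\right) + 2066736 = \left(\frac{\sqrt{\frac{2}{-1070} + 4 \left(-1070\right)}}{2} + \left(-243 + 27 \left(-1191\right)\right)\right) + 2066736 = \left(\frac{\sqrt{2 \left(- \frac{1}{1070}\right) - 4280}}{2} - 32400\right) + 2066736 = \left(\frac{\sqrt{- \frac{1}{535} - 4280}}{2} - 32400\right) + 2066736 = \left(\frac{\sqrt{- \frac{2289801}{535}}}{2} - 32400\right) + 2066736 = \left(\frac{\frac{1}{535} i \sqrt{1225043535}}{2} - 32400\right) + 2066736 = \left(\frac{i \sqrt{1225043535}}{1070} - 32400\right) + 2066736 = \left(-32400 + \frac{i \sqrt{1225043535}}{1070}\right) + 2066736 = 2034336 + \frac{i \sqrt{1225043535}}{1070}$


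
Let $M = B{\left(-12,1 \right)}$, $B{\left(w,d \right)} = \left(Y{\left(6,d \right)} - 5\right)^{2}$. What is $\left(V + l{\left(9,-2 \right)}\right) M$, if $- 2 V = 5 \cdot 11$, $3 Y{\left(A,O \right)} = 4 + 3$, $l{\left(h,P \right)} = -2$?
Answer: $- \frac{1888}{9} \approx -209.78$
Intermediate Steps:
$Y{\left(A,O \right)} = \frac{7}{3}$ ($Y{\left(A,O \right)} = \frac{4 + 3}{3} = \frac{1}{3} \cdot 7 = \frac{7}{3}$)
$B{\left(w,d \right)} = \frac{64}{9}$ ($B{\left(w,d \right)} = \left(\frac{7}{3} - 5\right)^{2} = \left(- \frac{8}{3}\right)^{2} = \frac{64}{9}$)
$M = \frac{64}{9} \approx 7.1111$
$V = - \frac{55}{2}$ ($V = - \frac{5 \cdot 11}{2} = \left(- \frac{1}{2}\right) 55 = - \frac{55}{2} \approx -27.5$)
$\left(V + l{\left(9,-2 \right)}\right) M = \left(- \frac{55}{2} - 2\right) \frac{64}{9} = \left(- \frac{59}{2}\right) \frac{64}{9} = - \frac{1888}{9}$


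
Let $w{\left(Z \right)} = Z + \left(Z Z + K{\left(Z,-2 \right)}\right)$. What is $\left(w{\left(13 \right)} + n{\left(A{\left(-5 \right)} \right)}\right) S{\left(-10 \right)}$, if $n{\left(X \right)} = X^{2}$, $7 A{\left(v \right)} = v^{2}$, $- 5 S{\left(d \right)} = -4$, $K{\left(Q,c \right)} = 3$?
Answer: $\frac{7752}{49} \approx 158.2$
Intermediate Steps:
$S{\left(d \right)} = \frac{4}{5}$ ($S{\left(d \right)} = \left(- \frac{1}{5}\right) \left(-4\right) = \frac{4}{5}$)
$A{\left(v \right)} = \frac{v^{2}}{7}$
$w{\left(Z \right)} = 3 + Z + Z^{2}$ ($w{\left(Z \right)} = Z + \left(Z Z + 3\right) = Z + \left(Z^{2} + 3\right) = Z + \left(3 + Z^{2}\right) = 3 + Z + Z^{2}$)
$\left(w{\left(13 \right)} + n{\left(A{\left(-5 \right)} \right)}\right) S{\left(-10 \right)} = \left(\left(3 + 13 + 13^{2}\right) + \left(\frac{\left(-5\right)^{2}}{7}\right)^{2}\right) \frac{4}{5} = \left(\left(3 + 13 + 169\right) + \left(\frac{1}{7} \cdot 25\right)^{2}\right) \frac{4}{5} = \left(185 + \left(\frac{25}{7}\right)^{2}\right) \frac{4}{5} = \left(185 + \frac{625}{49}\right) \frac{4}{5} = \frac{9690}{49} \cdot \frac{4}{5} = \frac{7752}{49}$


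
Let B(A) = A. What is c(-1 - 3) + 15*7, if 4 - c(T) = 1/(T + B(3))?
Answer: 110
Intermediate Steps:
c(T) = 4 - 1/(3 + T) (c(T) = 4 - 1/(T + 3) = 4 - 1/(3 + T))
c(-1 - 3) + 15*7 = (11 + 4*(-1 - 3))/(3 + (-1 - 3)) + 15*7 = (11 + 4*(-4))/(3 - 4) + 105 = (11 - 16)/(-1) + 105 = -1*(-5) + 105 = 5 + 105 = 110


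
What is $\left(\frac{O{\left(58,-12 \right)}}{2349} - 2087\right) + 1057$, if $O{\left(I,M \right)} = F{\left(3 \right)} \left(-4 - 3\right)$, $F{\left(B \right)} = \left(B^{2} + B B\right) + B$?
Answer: $- \frac{806539}{783} \approx -1030.1$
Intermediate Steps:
$F{\left(B \right)} = B + 2 B^{2}$ ($F{\left(B \right)} = \left(B^{2} + B^{2}\right) + B = 2 B^{2} + B = B + 2 B^{2}$)
$O{\left(I,M \right)} = -147$ ($O{\left(I,M \right)} = 3 \left(1 + 2 \cdot 3\right) \left(-4 - 3\right) = 3 \left(1 + 6\right) \left(-7\right) = 3 \cdot 7 \left(-7\right) = 21 \left(-7\right) = -147$)
$\left(\frac{O{\left(58,-12 \right)}}{2349} - 2087\right) + 1057 = \left(- \frac{147}{2349} - 2087\right) + 1057 = \left(\left(-147\right) \frac{1}{2349} - 2087\right) + 1057 = \left(- \frac{49}{783} - 2087\right) + 1057 = - \frac{1634170}{783} + 1057 = - \frac{806539}{783}$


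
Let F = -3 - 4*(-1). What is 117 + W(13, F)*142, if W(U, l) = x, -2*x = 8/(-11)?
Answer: 1855/11 ≈ 168.64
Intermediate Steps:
F = 1 (F = -3 + 4 = 1)
x = 4/11 (x = -4/(-11) = -4*(-1)/11 = -1/2*(-8/11) = 4/11 ≈ 0.36364)
W(U, l) = 4/11
117 + W(13, F)*142 = 117 + (4/11)*142 = 117 + 568/11 = 1855/11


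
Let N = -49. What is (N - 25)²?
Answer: 5476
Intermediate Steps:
(N - 25)² = (-49 - 25)² = (-74)² = 5476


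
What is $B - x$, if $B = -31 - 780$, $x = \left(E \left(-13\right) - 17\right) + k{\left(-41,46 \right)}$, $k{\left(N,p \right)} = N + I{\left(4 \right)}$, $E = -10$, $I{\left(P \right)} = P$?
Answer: $-887$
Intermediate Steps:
$k{\left(N,p \right)} = 4 + N$ ($k{\left(N,p \right)} = N + 4 = 4 + N$)
$x = 76$ ($x = \left(\left(-10\right) \left(-13\right) - 17\right) + \left(4 - 41\right) = \left(130 - 17\right) - 37 = 113 - 37 = 76$)
$B = -811$ ($B = -31 - 780 = -811$)
$B - x = -811 - 76 = -887$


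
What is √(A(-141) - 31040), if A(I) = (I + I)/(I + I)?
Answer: I*√31039 ≈ 176.18*I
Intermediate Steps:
A(I) = 1 (A(I) = (2*I)/((2*I)) = (2*I)*(1/(2*I)) = 1)
√(A(-141) - 31040) = √(1 - 31040) = √(-31039) = I*√31039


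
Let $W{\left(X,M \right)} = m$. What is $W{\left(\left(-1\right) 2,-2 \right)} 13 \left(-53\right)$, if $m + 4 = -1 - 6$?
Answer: $7579$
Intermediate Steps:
$m = -11$ ($m = -4 - 7 = -11$)
$W{\left(X,M \right)} = -11$
$W{\left(\left(-1\right) 2,-2 \right)} 13 \left(-53\right) = \left(-11\right) 13 \left(-53\right) = \left(-143\right) \left(-53\right) = 7579$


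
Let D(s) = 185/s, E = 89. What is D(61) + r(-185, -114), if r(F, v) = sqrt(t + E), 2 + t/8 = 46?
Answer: 1466/61 ≈ 24.033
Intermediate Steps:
t = 352 (t = -16 + 8*46 = -16 + 368 = 352)
r(F, v) = 21 (r(F, v) = sqrt(352 + 89) = sqrt(441) = 21)
D(61) + r(-185, -114) = 185/61 + 21 = 1466/61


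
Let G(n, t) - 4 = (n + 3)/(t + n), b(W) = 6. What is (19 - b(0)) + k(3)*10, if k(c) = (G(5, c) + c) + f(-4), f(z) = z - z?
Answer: 93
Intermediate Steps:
G(n, t) = 4 + (3 + n)/(n + t) (G(n, t) = 4 + (n + 3)/(t + n) = 4 + (3 + n)/(n + t))
f(z) = 0
k(c) = c + (28 + 4*c)/(5 + c) (k(c) = ((3 + 4*c + 5*5)/(5 + c) + c) + 0 = ((3 + 4*c + 25)/(5 + c) + c) + 0 = ((28 + 4*c)/(5 + c) + c) + 0 = (c + (28 + 4*c)/(5 + c)) + 0 = c + (28 + 4*c)/(5 + c))
(19 - b(0)) + k(3)*10 = (19 - 1*6) + ((28 + 3² + 9*3)/(5 + 3))*10 = (19 - 6) + ((28 + 9 + 27)/8)*10 = 13 + ((⅛)*64)*10 = 13 + 8*10 = 13 + 80 = 93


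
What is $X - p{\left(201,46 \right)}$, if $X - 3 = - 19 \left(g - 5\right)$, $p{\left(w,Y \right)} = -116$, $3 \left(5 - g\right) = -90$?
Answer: $-451$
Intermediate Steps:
$g = 35$ ($g = 5 - -30 = 5 + 30 = 35$)
$X = -567$ ($X = 3 - 19 \left(35 - 5\right) = 3 - 570 = -567$)
$X - p{\left(201,46 \right)} = -567 - -116 = -567 + 116 = -451$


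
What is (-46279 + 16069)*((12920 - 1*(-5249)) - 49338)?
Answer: 941615490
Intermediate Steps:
(-46279 + 16069)*((12920 - 1*(-5249)) - 49338) = -30210*((12920 + 5249) - 49338) = -30210*(18169 - 49338) = -30210*(-31169) = 941615490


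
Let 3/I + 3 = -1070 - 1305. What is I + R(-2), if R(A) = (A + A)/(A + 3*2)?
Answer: -2381/2378 ≈ -1.0013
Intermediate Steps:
I = -3/2378 (I = 3/(-3 + (-1070 - 1305)) = 3/(-3 - 2375) = 3/(-2378) = 3*(-1/2378) = -3/2378 ≈ -0.0012616)
R(A) = 2*A/(6 + A) (R(A) = (2*A)/(A + 6) = (2*A)/(6 + A) = 2*A/(6 + A))
I + R(-2) = -3/2378 + 2*(-2)/(6 - 2) = -3/2378 + 2*(-2)/4 = -3/2378 + 2*(-2)*(¼) = -3/2378 - 1 = -2381/2378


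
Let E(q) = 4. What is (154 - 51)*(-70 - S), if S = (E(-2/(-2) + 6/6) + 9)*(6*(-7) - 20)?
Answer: 75808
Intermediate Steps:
S = -806 (S = (4 + 9)*(6*(-7) - 20) = 13*(-42 - 20) = 13*(-62) = -806)
(154 - 51)*(-70 - S) = (154 - 51)*(-70 - 1*(-806)) = 103*(-70 + 806) = 103*736 = 75808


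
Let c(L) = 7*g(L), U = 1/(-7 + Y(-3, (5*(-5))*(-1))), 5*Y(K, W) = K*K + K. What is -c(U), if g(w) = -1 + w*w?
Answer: 5712/841 ≈ 6.7919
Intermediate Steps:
g(w) = -1 + w²
Y(K, W) = K/5 + K²/5 (Y(K, W) = (K*K + K)/5 = (K² + K)/5 = (K + K²)/5 = K/5 + K²/5)
U = -5/29 (U = 1/(-7 + (⅕)*(-3)*(1 - 3)) = 1/(-7 + (⅕)*(-3)*(-2)) = 1/(-7 + 6/5) = 1/(-29/5) = -5/29 ≈ -0.17241)
c(L) = -7 + 7*L² (c(L) = 7*(-1 + L²) = -7 + 7*L²)
-c(U) = -(-7 + 7*(-5/29)²) = -(-7 + 7*(25/841)) = -(-7 + 175/841) = -1*(-5712/841) = 5712/841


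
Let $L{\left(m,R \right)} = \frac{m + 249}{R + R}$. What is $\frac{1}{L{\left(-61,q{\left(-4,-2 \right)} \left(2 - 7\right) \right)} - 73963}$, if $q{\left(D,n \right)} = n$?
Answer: $- \frac{5}{369768} \approx -1.3522 \cdot 10^{-5}$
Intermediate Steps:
$L{\left(m,R \right)} = \frac{249 + m}{2 R}$
$\frac{1}{L{\left(-61,q{\left(-4,-2 \right)} \left(2 - 7\right) \right)} - 73963} = \frac{1}{\frac{249 - 61}{2 \left(- 2 \left(2 - 7\right)\right)} - 73963} = \frac{1}{\frac{1}{2} \frac{1}{\left(-2\right) \left(-5\right)} 188 - 73963} = \frac{1}{\frac{1}{2} \cdot \frac{1}{10} \cdot 188 - 73963} = \frac{1}{\frac{47}{5} - 73963} = \frac{1}{- \frac{369768}{5}} = - \frac{5}{369768}$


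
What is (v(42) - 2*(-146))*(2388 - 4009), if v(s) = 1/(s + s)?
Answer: -39761509/84 ≈ -4.7335e+5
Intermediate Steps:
v(s) = 1/(2*s)
(v(42) - 2*(-146))*(2388 - 4009) = ((1/2)/42 - 2*(-146))*(2388 - 4009) = ((1/2)*(1/42) + 292)*(-1621) = (1/84 + 292)*(-1621) = (24529/84)*(-1621) = -39761509/84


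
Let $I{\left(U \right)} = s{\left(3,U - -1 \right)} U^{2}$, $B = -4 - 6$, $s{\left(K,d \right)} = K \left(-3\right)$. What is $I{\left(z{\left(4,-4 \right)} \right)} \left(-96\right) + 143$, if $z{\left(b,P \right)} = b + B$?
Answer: $31247$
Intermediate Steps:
$s{\left(K,d \right)} = - 3 K$
$B = -10$ ($B = -4 - 6 = -10$)
$z{\left(b,P \right)} = -10 + b$ ($z{\left(b,P \right)} = b - 10 = -10 + b$)
$I{\left(U \right)} = - 9 U^{2}$ ($I{\left(U \right)} = \left(-3\right) 3 U^{2} = - 9 U^{2}$)
$I{\left(z{\left(4,-4 \right)} \right)} \left(-96\right) + 143 = - 9 \left(-10 + 4\right)^{2} \left(-96\right) + 143 = - 9 \left(-6\right)^{2} \left(-96\right) + 143 = \left(-9\right) 36 \left(-96\right) + 143 = \left(-324\right) \left(-96\right) + 143 = 31104 + 143 = 31247$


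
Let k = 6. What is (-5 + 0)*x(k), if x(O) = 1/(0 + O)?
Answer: -⅚ ≈ -0.83333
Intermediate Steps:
x(O) = 1/O
(-5 + 0)*x(k) = (-5 + 0)/6 = -5*⅙ = -⅚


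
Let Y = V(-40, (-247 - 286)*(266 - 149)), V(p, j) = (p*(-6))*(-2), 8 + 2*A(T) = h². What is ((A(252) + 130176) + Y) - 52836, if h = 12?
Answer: 76928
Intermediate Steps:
A(T) = 68 (A(T) = -4 + (½)*12² = -4 + (½)*144 = -4 + 72 = 68)
V(p, j) = 12*p (V(p, j) = -6*p*(-2) = 12*p)
Y = -480 (Y = 12*(-40) = -480)
((A(252) + 130176) + Y) - 52836 = ((68 + 130176) - 480) - 52836 = (130244 - 480) - 52836 = 129764 - 52836 = 76928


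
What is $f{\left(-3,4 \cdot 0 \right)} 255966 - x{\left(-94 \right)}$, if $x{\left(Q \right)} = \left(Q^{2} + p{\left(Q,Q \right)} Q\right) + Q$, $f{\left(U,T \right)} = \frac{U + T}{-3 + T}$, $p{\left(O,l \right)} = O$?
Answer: $238388$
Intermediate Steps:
$f{\left(U,T \right)} = \frac{T + U}{-3 + T}$
$x{\left(Q \right)} = Q + 2 Q^{2}$ ($x{\left(Q \right)} = \left(Q^{2} + Q Q\right) + Q = \left(Q^{2} + Q^{2}\right) + Q = 2 Q^{2} + Q = Q + 2 Q^{2}$)
$f{\left(-3,4 \cdot 0 \right)} 255966 - x{\left(-94 \right)} = \frac{4 \cdot 0 - 3}{-3 + 4 \cdot 0} \cdot 255966 - - 94 \left(1 + 2 \left(-94\right)\right) = \frac{0 - 3}{-3 + 0} \cdot 255966 - - 94 \left(1 - 188\right) = \frac{1}{-3} \left(-3\right) 255966 - \left(-94\right) \left(-187\right) = \left(- \frac{1}{3}\right) \left(-3\right) 255966 - 17578 = 1 \cdot 255966 - 17578 = 255966 - 17578 = 238388$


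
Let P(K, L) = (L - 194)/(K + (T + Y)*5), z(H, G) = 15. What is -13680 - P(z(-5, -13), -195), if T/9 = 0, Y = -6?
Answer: -205589/15 ≈ -13706.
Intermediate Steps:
T = 0 (T = 9*0 = 0)
P(K, L) = (-194 + L)/(-30 + K) (P(K, L) = (L - 194)/(K + (0 - 6)*5) = (-194 + L)/(K - 6*5) = (-194 + L)/(K - 30) = (-194 + L)/(-30 + K))
-13680 - P(z(-5, -13), -195) = -13680 - (-194 - 195)/(-30 + 15) = -13680 - (-389)/(-15) = -13680 - (-1)*(-389)/15 = -13680 - 1*389/15 = -13680 - 389/15 = -205589/15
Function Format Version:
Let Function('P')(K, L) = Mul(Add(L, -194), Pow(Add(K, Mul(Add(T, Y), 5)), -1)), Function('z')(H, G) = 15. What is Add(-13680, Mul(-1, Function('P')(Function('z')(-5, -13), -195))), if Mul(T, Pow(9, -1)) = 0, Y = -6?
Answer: Rational(-205589, 15) ≈ -13706.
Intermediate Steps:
T = 0 (T = Mul(9, 0) = 0)
Function('P')(K, L) = Mul(Pow(Add(-30, K), -1), Add(-194, L)) (Function('P')(K, L) = Mul(Add(L, -194), Pow(Add(K, Mul(Add(0, -6), 5)), -1)) = Mul(Add(-194, L), Pow(Add(K, Mul(-6, 5)), -1)) = Mul(Add(-194, L), Pow(Add(K, -30), -1)) = Mul(Add(-194, L), Pow(Add(-30, K), -1)) = Mul(Pow(Add(-30, K), -1), Add(-194, L)))
Add(-13680, Mul(-1, Function('P')(Function('z')(-5, -13), -195))) = Add(-13680, Mul(-1, Mul(Pow(Add(-30, 15), -1), Add(-194, -195)))) = Add(-13680, Mul(-1, Mul(Pow(-15, -1), -389))) = Add(-13680, Mul(-1, Mul(Rational(-1, 15), -389))) = Add(-13680, Mul(-1, Rational(389, 15))) = Add(-13680, Rational(-389, 15)) = Rational(-205589, 15)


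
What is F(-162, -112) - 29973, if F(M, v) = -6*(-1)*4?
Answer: -29949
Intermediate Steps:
F(M, v) = 24 (F(M, v) = 6*4 = 24)
F(-162, -112) - 29973 = 24 - 29973 = -29949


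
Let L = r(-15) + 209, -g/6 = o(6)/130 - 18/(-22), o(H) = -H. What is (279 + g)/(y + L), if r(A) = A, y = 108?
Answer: 196173/215930 ≈ 0.90850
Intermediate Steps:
g = -3312/715 (g = -6*(-1*6/130 - 18/(-22)) = -6*(-6*1/130 - 18*(-1/22)) = -6*(-3/65 + 9/11) = -6*552/715 = -3312/715 ≈ -4.6322)
L = 194 (L = -15 + 209 = 194)
(279 + g)/(y + L) = (279 - 3312/715)/(108 + 194) = (196173/715)/302 = (196173/715)*(1/302) = 196173/215930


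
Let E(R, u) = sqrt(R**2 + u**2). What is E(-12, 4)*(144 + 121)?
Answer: 1060*sqrt(10) ≈ 3352.0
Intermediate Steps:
E(-12, 4)*(144 + 121) = sqrt((-12)**2 + 4**2)*(144 + 121) = sqrt(144 + 16)*265 = sqrt(160)*265 = (4*sqrt(10))*265 = 1060*sqrt(10)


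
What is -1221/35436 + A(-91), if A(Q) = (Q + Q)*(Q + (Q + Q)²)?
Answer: -71013815279/11812 ≈ -6.0120e+6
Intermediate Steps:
A(Q) = 2*Q*(Q + 4*Q²) (A(Q) = (2*Q)*(Q + (2*Q)²) = (2*Q)*(Q + 4*Q²) = 2*Q*(Q + 4*Q²))
-1221/35436 + A(-91) = -1221/35436 + (-91)²*(2 + 8*(-91)) = -1221*1/35436 + 8281*(2 - 728) = -407/11812 + 8281*(-726) = -407/11812 - 6012006 = -71013815279/11812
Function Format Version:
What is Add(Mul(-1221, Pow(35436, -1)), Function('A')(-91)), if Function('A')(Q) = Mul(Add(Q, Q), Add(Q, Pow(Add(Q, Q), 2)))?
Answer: Rational(-71013815279, 11812) ≈ -6.0120e+6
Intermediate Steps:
Function('A')(Q) = Mul(2, Q, Add(Q, Mul(4, Pow(Q, 2)))) (Function('A')(Q) = Mul(Mul(2, Q), Add(Q, Pow(Mul(2, Q), 2))) = Mul(Mul(2, Q), Add(Q, Mul(4, Pow(Q, 2)))) = Mul(2, Q, Add(Q, Mul(4, Pow(Q, 2)))))
Add(Mul(-1221, Pow(35436, -1)), Function('A')(-91)) = Add(Mul(-1221, Pow(35436, -1)), Mul(Pow(-91, 2), Add(2, Mul(8, -91)))) = Add(Mul(-1221, Rational(1, 35436)), Mul(8281, Add(2, -728))) = Add(Rational(-407, 11812), Mul(8281, -726)) = Add(Rational(-407, 11812), -6012006) = Rational(-71013815279, 11812)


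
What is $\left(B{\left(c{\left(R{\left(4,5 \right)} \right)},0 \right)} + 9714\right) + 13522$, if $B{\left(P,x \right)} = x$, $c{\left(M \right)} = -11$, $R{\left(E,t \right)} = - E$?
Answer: $23236$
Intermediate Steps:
$\left(B{\left(c{\left(R{\left(4,5 \right)} \right)},0 \right)} + 9714\right) + 13522 = \left(0 + 9714\right) + 13522 = 9714 + 13522 = 23236$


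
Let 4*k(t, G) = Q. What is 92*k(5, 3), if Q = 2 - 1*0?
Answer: 46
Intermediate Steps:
Q = 2 (Q = 2 + 0 = 2)
k(t, G) = ½ (k(t, G) = (¼)*2 = ½)
92*k(5, 3) = 92*(½) = 46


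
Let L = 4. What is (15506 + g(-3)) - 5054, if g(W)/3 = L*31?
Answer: 10824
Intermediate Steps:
g(W) = 372 (g(W) = 3*(4*31) = 3*124 = 372)
(15506 + g(-3)) - 5054 = (15506 + 372) - 5054 = 15878 - 5054 = 10824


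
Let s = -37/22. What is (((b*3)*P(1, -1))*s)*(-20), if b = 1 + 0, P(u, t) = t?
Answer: -1110/11 ≈ -100.91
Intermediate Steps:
b = 1
s = -37/22 ≈ -1.6818
(((b*3)*P(1, -1))*s)*(-20) = (((1*3)*(-1))*(-37/22))*(-20) = ((3*(-1))*(-37/22))*(-20) = -3*(-37/22)*(-20) = (111/22)*(-20) = -1110/11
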